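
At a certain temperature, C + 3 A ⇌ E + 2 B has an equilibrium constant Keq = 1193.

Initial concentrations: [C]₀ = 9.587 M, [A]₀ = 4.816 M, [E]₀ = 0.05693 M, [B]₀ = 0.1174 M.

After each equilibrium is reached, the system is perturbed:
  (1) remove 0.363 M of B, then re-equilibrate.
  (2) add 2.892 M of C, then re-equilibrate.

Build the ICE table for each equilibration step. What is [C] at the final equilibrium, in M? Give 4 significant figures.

Q₀ = 7.3272e-07 vs Keq = 1193 ⇒ Q<K, forward
Step 1:
                    C           A           E           B
  I             9.587       4.816     0.05693      0.1174
  C            -1.565      -4.695       1.565        3.13
  E             8.022      0.1213       1.622       3.247
  solve Keq expr → x = 1.565; check Q = 1193
Then remove 0.363 M of B.
Step 2:
                    C           A           E           B
  I             8.022      0.1213       1.622       2.884
  C         -0.002994   -0.008983    0.002994    0.005989
  E             8.019      0.1124       1.625        2.89
  solve Keq expr → x = 0.002994; check Q = 1193
Then add 2.892 M of C.
Step 3:
                    C           A           E           B
  I             10.91      0.1124       1.625        2.89
  C          -0.00357    -0.01071     0.00357     0.00714
  E             10.91      0.1017       1.628       2.897
  solve Keq expr → x = 0.00357; check Q = 1193

[C]_eq = 10.91 M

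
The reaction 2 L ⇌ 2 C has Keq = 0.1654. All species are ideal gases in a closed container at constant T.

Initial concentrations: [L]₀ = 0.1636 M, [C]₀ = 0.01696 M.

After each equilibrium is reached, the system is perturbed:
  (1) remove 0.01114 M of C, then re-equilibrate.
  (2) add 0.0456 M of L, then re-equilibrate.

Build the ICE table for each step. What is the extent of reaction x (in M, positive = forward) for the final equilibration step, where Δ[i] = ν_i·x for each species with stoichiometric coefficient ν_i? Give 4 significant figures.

x = 0.006592 M

Q₀ = 0.01075 vs Keq = 0.1654 ⇒ Q<K, forward
Step 1:
                    L           C
  init         0.1636     0.01696
  Δ          -0.03524     0.03524
  eq           0.1284      0.0522
  solve Keq expr → x = 0.01762; check Q = 0.1654
Then remove 0.01114 M of C.
Step 2:
                    L           C
  init         0.1284     0.04106
  Δ         -0.007919    0.007919
  eq           0.1204     0.04898
  solve Keq expr → x = 0.00396; check Q = 0.1654
Then add 0.0456 M of L.
Step 3:
                    L           C
  init          0.166     0.04898
  Δ          -0.01318     0.01318
  eq           0.1529     0.06217
  solve Keq expr → x = 0.006592; check Q = 0.1654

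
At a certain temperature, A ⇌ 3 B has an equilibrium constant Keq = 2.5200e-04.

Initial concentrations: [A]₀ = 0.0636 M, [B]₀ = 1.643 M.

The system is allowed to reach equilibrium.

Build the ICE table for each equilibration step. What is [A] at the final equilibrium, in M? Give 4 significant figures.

Q₀ = 69.74 vs Keq = 2.5200e-04 ⇒ Q>K, reverse
Step 1:
                    A           B
  init         0.0636       1.643
  Δ              0.53       -1.59
  eq           0.5936     0.05308
  solve Keq expr → x = -0.53; check Q = 2.5200e-04

[A]_eq = 0.5936 M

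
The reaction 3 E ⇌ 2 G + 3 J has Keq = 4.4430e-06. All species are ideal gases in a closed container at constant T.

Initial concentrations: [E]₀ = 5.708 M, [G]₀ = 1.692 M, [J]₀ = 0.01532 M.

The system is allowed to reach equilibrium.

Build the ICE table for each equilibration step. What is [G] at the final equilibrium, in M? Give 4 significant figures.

Q₀ = 5.5351e-08 vs Keq = 4.4430e-06 ⇒ Q<K, forward
Step 1:
                   E          G          J
  Initial      5.708      1.692    0.01532
  Change    -0.04936    0.03291    0.04936
  Equil        5.659      1.725    0.06468
  solve Keq expr → x = 0.01645; check Q = 4.4430e-06

[G]_eq = 1.725 M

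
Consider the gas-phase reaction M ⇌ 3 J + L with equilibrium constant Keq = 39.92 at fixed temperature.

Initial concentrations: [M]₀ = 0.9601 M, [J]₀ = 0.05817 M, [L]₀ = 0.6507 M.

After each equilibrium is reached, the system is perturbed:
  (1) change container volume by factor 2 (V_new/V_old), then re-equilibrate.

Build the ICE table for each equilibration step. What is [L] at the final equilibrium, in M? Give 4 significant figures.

[L]_eq = 0.7602 M

Q₀ = 1.3340e-04 vs Keq = 39.92 ⇒ Q<K, forward
Step 1:
                   M          J          L
  Initial     0.9601    0.05817     0.6507
  Change      -0.669      2.007      0.669
  Equil       0.2911      2.065       1.32
  solve Keq expr → x = 0.669; check Q = 39.92
Then change container volume by factor 2 (V_new/V_old).
Step 2:
                   M          J          L
  Initial     0.1456      1.033     0.6598
  Change     -0.1004     0.3012     0.1004
  Equil      0.04518      1.334     0.7602
  solve Keq expr → x = 0.1004; check Q = 39.92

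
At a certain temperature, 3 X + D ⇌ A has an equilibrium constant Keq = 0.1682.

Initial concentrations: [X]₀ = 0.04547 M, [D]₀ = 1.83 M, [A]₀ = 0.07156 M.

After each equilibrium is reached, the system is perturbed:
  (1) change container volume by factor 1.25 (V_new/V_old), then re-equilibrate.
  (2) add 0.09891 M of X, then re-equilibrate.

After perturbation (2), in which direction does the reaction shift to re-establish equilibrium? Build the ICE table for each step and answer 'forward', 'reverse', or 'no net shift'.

Direction: forward

Q₀ = 416 vs Keq = 0.1682 ⇒ Q>K, reverse
Step 1:
                  X         D         A
  Initial   0.04547      1.83   0.07156
  Change     0.2004   0.06682  -0.06682
  Equil      0.2459     1.897  0.004745
  solve Keq expr → x = -0.06682; check Q = 0.1682
Then change container volume by factor 1.25 (V_new/V_old).
Step 2:
                  X         D         A
  Initial    0.1967     1.517  0.003796
  Change   0.005086  0.001695 -0.001695
  Equil      0.2018     1.519    0.0021
  solve Keq expr → x = -0.001695; check Q = 0.1682
Then add 0.09891 M of X.
Step 3:
                  X         D         A
  Initial    0.3007     1.519    0.0021
  Change   -0.01208 -0.004028  0.004028
  Equil      0.2886     1.515  0.006129
  solve Keq expr → x = 0.004028; check Q = 0.1682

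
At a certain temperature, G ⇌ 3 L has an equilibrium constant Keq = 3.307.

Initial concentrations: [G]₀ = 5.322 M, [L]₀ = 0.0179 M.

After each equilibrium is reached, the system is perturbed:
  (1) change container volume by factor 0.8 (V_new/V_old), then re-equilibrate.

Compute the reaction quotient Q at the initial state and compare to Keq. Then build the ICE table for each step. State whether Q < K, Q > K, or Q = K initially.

Q₀ = 1.0777e-06; Q < K (proceeds forward)

Q₀ = 1.0777e-06 vs Keq = 3.307 ⇒ Q<K, forward
Step 1:
                   G          L
  I            5.322     0.0179
  C          -0.8144      2.443
  E            4.508      2.461
  solve Keq expr → x = 0.8144; check Q = 3.307
Then change container volume by factor 0.8 (V_new/V_old).
Step 2:
                   G          L
  I            5.635      3.076
  C           0.1348    -0.4043
  E            5.769      2.672
  solve Keq expr → x = -0.1348; check Q = 3.307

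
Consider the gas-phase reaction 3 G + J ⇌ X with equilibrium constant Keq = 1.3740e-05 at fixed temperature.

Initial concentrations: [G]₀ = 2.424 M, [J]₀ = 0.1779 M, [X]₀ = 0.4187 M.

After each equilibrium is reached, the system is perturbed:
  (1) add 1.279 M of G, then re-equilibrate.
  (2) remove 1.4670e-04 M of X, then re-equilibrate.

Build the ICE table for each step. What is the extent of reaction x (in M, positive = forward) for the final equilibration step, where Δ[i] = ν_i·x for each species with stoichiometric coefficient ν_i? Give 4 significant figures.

Q₀ = 0.1652 vs Keq = 1.3740e-05 ⇒ Q>K, reverse
Step 1:
                   G          J          X
  init         2.424     0.1779     0.4187
  Δ            1.255     0.4183    -0.4183
  eq           3.679     0.5962 4.0787e-04
  solve Keq expr → x = -0.4183; check Q = 1.3740e-05
Then add 1.279 M of G.
Step 2:
                   G          J          X
  init         4.958     0.5962 4.0787e-04
  Δ        -0.001765 -5.8838e-04 5.8838e-04
  eq           4.956     0.5956 9.9625e-04
  solve Keq expr → x = 5.8838e-04; check Q = 1.3740e-05
Then remove 1.4670e-04 M of X.
Step 3:
                   G          J          X
  init         4.956     0.5956 8.4955e-04
  Δ       -4.3857e-04 -1.4619e-04 1.4619e-04
  eq           4.956     0.5955 9.9574e-04
  solve Keq expr → x = 1.4619e-04; check Q = 1.3740e-05

x = 1.4619e-04 M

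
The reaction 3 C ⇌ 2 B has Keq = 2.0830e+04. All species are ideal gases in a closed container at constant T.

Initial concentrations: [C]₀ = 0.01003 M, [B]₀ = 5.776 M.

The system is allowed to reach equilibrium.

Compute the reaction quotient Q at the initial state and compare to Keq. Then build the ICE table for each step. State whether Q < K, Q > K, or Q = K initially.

Q₀ = 3.3064e+07; Q > K (proceeds reverse)

Q₀ = 3.3064e+07 vs Keq = 2.0830e+04 ⇒ Q>K, reverse
Step 1:
                    C           B
  I           0.01003       5.776
  C             0.106    -0.07068
  E             0.116       5.705
  solve Keq expr → x = -0.03534; check Q = 2.0830e+04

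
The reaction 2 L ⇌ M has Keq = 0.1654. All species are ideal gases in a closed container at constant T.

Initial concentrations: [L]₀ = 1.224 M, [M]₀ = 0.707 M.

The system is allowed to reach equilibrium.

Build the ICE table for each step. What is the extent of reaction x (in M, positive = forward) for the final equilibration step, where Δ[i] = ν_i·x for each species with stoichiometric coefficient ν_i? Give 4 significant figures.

x = -0.2338 M

Q₀ = 0.4719 vs Keq = 0.1654 ⇒ Q>K, reverse
Step 1:
                    L           M
  I             1.224       0.707
  C            0.4675     -0.2338
  E             1.692      0.4732
  solve Keq expr → x = -0.2338; check Q = 0.1654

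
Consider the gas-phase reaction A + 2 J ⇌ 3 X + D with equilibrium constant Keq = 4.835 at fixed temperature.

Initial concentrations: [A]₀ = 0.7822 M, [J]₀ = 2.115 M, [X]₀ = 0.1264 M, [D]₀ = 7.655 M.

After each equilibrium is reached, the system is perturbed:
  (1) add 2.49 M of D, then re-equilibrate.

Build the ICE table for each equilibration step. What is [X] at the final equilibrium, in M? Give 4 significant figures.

[X]_eq = 0.8679 M

Q₀ = 0.004418 vs Keq = 4.835 ⇒ Q<K, forward
Step 1:
                   A          J          X          D
  init        0.7822      2.115     0.1264      7.655
  Δ           -0.266    -0.5319     0.7979      0.266
  eq          0.5162      1.583     0.9243      7.921
  solve Keq expr → x = 0.266; check Q = 4.835
Then add 2.49 M of D.
Step 2:
                   A          J          X          D
  init        0.5162      1.583     0.9243      10.41
  Δ           0.0188    0.03759   -0.05639    -0.0188
  eq           0.535      1.621     0.8679      10.39
  solve Keq expr → x = -0.0188; check Q = 4.835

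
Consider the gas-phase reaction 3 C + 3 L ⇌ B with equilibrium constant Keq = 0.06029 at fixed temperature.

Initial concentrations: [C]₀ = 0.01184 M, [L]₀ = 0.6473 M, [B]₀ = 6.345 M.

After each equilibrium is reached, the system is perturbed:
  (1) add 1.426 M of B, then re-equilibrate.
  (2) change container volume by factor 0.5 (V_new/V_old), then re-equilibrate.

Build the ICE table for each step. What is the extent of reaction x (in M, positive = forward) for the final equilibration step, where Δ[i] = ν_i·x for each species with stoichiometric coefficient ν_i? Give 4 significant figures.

x = 0.6308 M

Q₀ = 1.4095e+07 vs Keq = 0.06029 ⇒ Q>K, reverse
Step 1:
                   C          L          B
  init       0.01184     0.6473      6.345
  Δ             1.83       1.83    -0.6102
  eq           1.842      2.478      5.735
  solve Keq expr → x = -0.6102; check Q = 0.06029
Then add 1.426 M of B.
Step 2:
                   C          L          B
  init         1.842      2.478      7.161
  Δ          0.07838    0.07838   -0.02613
  eq           1.921      2.556      7.135
  solve Keq expr → x = -0.02613; check Q = 0.06029
Then change container volume by factor 0.5 (V_new/V_old).
Step 3:
                   C          L          B
  init         3.841      5.112      14.27
  Δ           -1.892     -1.892     0.6308
  eq           1.949       3.22       14.9
  solve Keq expr → x = 0.6308; check Q = 0.06029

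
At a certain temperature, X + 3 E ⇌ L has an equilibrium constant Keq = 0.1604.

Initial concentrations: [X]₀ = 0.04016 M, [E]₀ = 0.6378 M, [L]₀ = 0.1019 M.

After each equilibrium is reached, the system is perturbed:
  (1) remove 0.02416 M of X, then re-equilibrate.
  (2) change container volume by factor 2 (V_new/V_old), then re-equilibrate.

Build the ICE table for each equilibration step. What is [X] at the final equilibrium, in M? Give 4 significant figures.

Q₀ = 9.78 vs Keq = 0.1604 ⇒ Q>K, reverse
Step 1:
                   X          E          L
  I          0.04016     0.6378     0.1019
  C          0.08707     0.2612   -0.08707
  E           0.1272      0.899    0.01483
  solve Keq expr → x = -0.08707; check Q = 0.1604
Then remove 0.02416 M of X.
Step 2:
                   X          E          L
  I           0.1031      0.899    0.01483
  C          0.00227    0.00681   -0.00227
  E           0.1053     0.9058    0.01256
  solve Keq expr → x = -0.00227; check Q = 0.1604
Then change container volume by factor 2 (V_new/V_old).
Step 3:
                   X          E          L
  I          0.05267     0.4529   0.006279
  C          0.00532    0.01596   -0.00532
  E          0.05799     0.4689 9.5881e-04
  solve Keq expr → x = -0.00532; check Q = 0.1604

[X]_eq = 0.05799 M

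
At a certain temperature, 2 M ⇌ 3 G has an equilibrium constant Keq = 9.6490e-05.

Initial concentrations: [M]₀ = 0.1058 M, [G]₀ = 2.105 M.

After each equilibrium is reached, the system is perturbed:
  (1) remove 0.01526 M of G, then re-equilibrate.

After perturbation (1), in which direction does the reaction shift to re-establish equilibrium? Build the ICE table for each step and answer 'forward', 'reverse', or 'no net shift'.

Q₀ = 833.3 vs Keq = 9.6490e-05 ⇒ Q>K, reverse
Step 1:
                    M           G
  init         0.1058       2.105
  Δ             1.364      -2.046
  eq             1.47     0.05929
  solve Keq expr → x = -0.6819; check Q = 9.6490e-05
Then remove 0.01526 M of G.
Step 2:
                    M           G
  init           1.47     0.04403
  Δ         -0.009994     0.01499
  eq             1.46     0.05902
  solve Keq expr → x = 0.004997; check Q = 9.6490e-05

Direction: forward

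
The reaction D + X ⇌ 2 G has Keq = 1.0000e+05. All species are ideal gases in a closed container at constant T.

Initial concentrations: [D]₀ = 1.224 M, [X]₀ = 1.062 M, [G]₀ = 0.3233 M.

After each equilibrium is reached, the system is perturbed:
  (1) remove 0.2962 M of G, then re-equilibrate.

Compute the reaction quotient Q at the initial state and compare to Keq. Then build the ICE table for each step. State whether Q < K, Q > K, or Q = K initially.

Q₀ = 0.08041 vs Keq = 1.0000e+05 ⇒ Q<K, forward
Step 1:
                   D          X          G
  I            1.224      1.062     0.3233
  C           -1.062     -1.062      2.123
  E           0.1624 3.6865e-04      2.447
  solve Keq expr → x = 1.062; check Q = 1.0000e+05
Then remove 0.2962 M of G.
Step 2:
                   D          X          G
  I           0.1624 3.6865e-04       2.15
  C       -8.3668e-05 -8.3668e-05 1.6734e-04
  E           0.1623 2.8498e-04      2.151
  solve Keq expr → x = 8.3668e-05; check Q = 1.0000e+05

Q₀ = 0.08041; Q < K (proceeds forward)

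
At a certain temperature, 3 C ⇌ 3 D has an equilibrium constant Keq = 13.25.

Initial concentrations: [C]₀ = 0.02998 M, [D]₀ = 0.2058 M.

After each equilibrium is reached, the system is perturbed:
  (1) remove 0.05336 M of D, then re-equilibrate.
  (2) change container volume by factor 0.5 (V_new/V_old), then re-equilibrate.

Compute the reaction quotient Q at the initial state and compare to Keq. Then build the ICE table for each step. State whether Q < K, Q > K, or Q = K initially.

Q₀ = 323.5; Q > K (proceeds reverse)

Q₀ = 323.5 vs Keq = 13.25 ⇒ Q>K, reverse
Step 1:
                  C         D
  I         0.02998    0.2058
  C         0.04006  -0.04006
  E         0.07004    0.1657
  solve Keq expr → x = -0.01335; check Q = 13.25
Then remove 0.05336 M of D.
Step 2:
                  C         D
  I         0.07004    0.1124
  C        -0.01585   0.01585
  E         0.05419    0.1282
  solve Keq expr → x = 0.005284; check Q = 13.25
Then change container volume by factor 0.5 (V_new/V_old).
Step 3:
                  C         D
  I          0.1084    0.2565
  C               0         0
  E          0.1084    0.2565
  solve Keq expr → x = 0; check Q = 13.25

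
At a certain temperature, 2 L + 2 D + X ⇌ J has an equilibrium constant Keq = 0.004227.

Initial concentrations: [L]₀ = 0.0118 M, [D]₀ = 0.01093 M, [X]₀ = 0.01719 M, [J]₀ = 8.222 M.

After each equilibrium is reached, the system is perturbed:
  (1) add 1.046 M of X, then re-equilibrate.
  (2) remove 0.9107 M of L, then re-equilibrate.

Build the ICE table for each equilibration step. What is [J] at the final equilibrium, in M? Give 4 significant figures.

Q₀ = 2.8754e+10 vs Keq = 0.004227 ⇒ Q>K, reverse
Step 1:
                  L         D         X         J
  init       0.0118   0.01093   0.01719     8.222
  Δ           4.855     4.855     2.427    -2.427
  eq          4.867     4.866     2.445     5.795
  solve Keq expr → x = -2.427; check Q = 0.004227
Then add 1.046 M of X.
Step 2:
                  L         D         X         J
  init        4.867     4.866     3.491     5.795
  Δ         -0.3289   -0.3289   -0.1645    0.1645
  eq          4.538     4.537     3.326     5.959
  solve Keq expr → x = 0.1645; check Q = 0.004227
Then remove 0.9107 M of L.
Step 3:
                  L         D         X         J
  init        3.627     4.537     3.326     5.959
  Δ          0.3799    0.3799      0.19     -0.19
  eq          4.007     4.917     3.516     5.769
  solve Keq expr → x = -0.19; check Q = 0.004227

[J]_eq = 5.769 M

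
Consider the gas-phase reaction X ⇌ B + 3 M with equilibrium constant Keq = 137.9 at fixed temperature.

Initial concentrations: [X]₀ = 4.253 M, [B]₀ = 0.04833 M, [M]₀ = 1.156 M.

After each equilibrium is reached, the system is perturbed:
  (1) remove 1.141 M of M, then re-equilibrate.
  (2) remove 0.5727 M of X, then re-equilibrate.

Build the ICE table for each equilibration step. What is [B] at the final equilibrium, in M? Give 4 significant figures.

Q₀ = 0.01755 vs Keq = 137.9 ⇒ Q<K, forward
Step 1:
                  X         B         M
  I           4.253   0.04833     1.156
  C           -1.62      1.62     4.859
  E           2.633     1.668     6.015
  solve Keq expr → x = 1.62; check Q = 137.9
Then remove 1.141 M of M.
Step 2:
                  X         B         M
  I           2.633     1.668     4.874
  C         -0.2352    0.2352    0.7055
  E           2.398     1.903      5.58
  solve Keq expr → x = 0.2352; check Q = 137.9
Then remove 0.5727 M of X.
Step 3:
                  X         B         M
  I           1.825     1.903      5.58
  C         0.09993  -0.09993   -0.2998
  E           1.925     1.803      5.28
  solve Keq expr → x = -0.09993; check Q = 137.9

[B]_eq = 1.803 M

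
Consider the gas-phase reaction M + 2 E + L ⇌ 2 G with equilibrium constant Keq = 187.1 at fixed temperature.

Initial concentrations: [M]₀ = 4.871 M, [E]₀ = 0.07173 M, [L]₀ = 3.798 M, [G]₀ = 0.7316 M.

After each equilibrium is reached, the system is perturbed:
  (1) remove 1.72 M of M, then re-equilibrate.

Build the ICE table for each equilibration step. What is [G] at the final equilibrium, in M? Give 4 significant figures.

Q₀ = 5.623 vs Keq = 187.1 ⇒ Q<K, forward
Step 1:
                    M           E           L           G
  Initial       4.871     0.07173       3.798      0.7316
  Change     -0.02911    -0.05821    -0.02911     0.05821
  Equil         4.842     0.01352       3.769      0.7898
  solve Keq expr → x = 0.02911; check Q = 187.1
Then remove 1.72 M of M.
Step 2:
                    M           E           L           G
  Initial       3.122     0.01352       3.769      0.7898
  Change      0.00162     0.00324     0.00162    -0.00324
  Equil         3.124     0.01676       3.771      0.7866
  solve Keq expr → x = -0.00162; check Q = 187.1

[G]_eq = 0.7866 M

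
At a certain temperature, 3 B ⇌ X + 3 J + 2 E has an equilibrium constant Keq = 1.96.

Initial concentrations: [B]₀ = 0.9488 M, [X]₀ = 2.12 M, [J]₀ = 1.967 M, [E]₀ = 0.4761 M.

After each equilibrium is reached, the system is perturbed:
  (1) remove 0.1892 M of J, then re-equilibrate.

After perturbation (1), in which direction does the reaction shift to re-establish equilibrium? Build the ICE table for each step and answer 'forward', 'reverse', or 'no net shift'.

Direction: forward

Q₀ = 4.282 vs Keq = 1.96 ⇒ Q>K, reverse
Step 1:
                    B           X           J           E
  init         0.9488        2.12       1.967      0.4761
  Δ            0.1009    -0.03362     -0.1009    -0.06723
  eq             1.05       2.086       1.866      0.4089
  solve Keq expr → x = -0.03362; check Q = 1.96
Then remove 0.1892 M of J.
Step 2:
                    B           X           J           E
  init           1.05       2.086       1.677      0.4089
  Δ          -0.04009     0.01336     0.04009     0.02672
  eq             1.01         2.1       1.717      0.4356
  solve Keq expr → x = 0.01336; check Q = 1.96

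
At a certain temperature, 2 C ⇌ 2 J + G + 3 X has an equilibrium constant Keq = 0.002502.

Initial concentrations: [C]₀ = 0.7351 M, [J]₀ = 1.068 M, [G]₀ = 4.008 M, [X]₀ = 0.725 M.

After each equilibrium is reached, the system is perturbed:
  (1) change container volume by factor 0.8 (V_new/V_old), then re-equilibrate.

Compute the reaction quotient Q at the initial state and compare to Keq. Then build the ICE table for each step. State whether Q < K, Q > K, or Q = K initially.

Q₀ = 3.224 vs Keq = 0.002502 ⇒ Q>K, reverse
Step 1:
                  C         J         G         X
  Initial    0.7351     1.068     4.008     0.725
  Change     0.4007   -0.4007   -0.2004   -0.6011
  Equil       1.136    0.6673     3.808    0.1239
  solve Keq expr → x = -0.2004; check Q = 0.002502
Then change container volume by factor 0.8 (V_new/V_old).
Step 2:
                  C         J         G         X
  Initial      1.42    0.8341      4.76    0.1549
  Change    0.02411  -0.02411  -0.01206  -0.03617
  Equil       1.444      0.81     4.748    0.1188
  solve Keq expr → x = -0.01206; check Q = 0.002502

Q₀ = 3.224; Q > K (proceeds reverse)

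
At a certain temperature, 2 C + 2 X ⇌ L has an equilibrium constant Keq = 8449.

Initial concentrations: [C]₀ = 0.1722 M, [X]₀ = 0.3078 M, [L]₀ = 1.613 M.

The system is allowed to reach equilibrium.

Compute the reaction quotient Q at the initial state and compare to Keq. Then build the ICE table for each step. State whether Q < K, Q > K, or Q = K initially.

Q₀ = 574.2; Q < K (proceeds forward)

Q₀ = 574.2 vs Keq = 8449 ⇒ Q<K, forward
Step 1:
                   C          X          L
  I           0.1722     0.3078      1.613
  C          -0.1035    -0.1035    0.05175
  E          0.06871     0.2043      1.665
  solve Keq expr → x = 0.05175; check Q = 8449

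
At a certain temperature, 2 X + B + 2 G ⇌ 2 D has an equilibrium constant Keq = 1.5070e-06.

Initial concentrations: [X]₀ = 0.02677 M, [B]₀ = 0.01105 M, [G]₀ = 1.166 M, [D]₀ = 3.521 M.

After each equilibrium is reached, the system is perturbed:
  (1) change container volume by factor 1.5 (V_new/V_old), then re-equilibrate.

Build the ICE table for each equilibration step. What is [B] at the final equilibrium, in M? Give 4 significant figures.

Q₀ = 1.1515e+06 vs Keq = 1.5070e-06 ⇒ Q>K, reverse
Step 1:
                    X           B           G           D
  I           0.02677     0.01105       1.166       3.521
  C             3.494       1.747       3.494      -3.494
  E             3.521       1.758        4.66     0.02671
  solve Keq expr → x = -1.747; check Q = 1.5070e-06
Then change container volume by factor 1.5 (V_new/V_old).
Step 2:
                    X           B           G           D
  I             2.347       1.172       3.107     0.01781
  C          0.008039    0.004019    0.008039   -0.008039
  E             2.355       1.176       3.115    0.009768
  solve Keq expr → x = -0.004019; check Q = 1.5070e-06

[B]_eq = 1.176 M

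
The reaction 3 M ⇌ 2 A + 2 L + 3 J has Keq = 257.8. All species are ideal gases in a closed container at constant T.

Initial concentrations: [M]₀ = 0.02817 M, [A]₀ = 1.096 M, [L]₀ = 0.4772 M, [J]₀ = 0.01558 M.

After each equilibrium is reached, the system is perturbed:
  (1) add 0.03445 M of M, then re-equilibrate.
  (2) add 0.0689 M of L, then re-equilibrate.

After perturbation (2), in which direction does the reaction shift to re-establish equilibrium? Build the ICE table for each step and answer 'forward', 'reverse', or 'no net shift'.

Q₀ = 0.04628 vs Keq = 257.8 ⇒ Q<K, forward
Step 1:
                   M          A          L          J
  Initial    0.02817      1.096     0.4772    0.01558
  Change      -0.024      0.016      0.016      0.024
  Equil     0.004167      1.112     0.4932    0.03958
  solve Keq expr → x = 0.008001; check Q = 257.8
Then add 0.03445 M of M.
Step 2:
                   M          A          L          J
  Initial    0.03862      1.112     0.4932    0.03958
  Change     -0.0309     0.0206     0.0206     0.0309
  Equil     0.007719      1.133     0.5138    0.07048
  solve Keq expr → x = 0.0103; check Q = 257.8
Then add 0.0689 M of L.
Step 3:
                   M          A          L          J
  Initial   0.007719      1.133     0.5827    0.07048
  Change  5.9847e-04 -3.9898e-04 -3.9898e-04 -5.9847e-04
  Equil     0.008317      1.132     0.5823    0.06988
  solve Keq expr → x = -1.9949e-04; check Q = 257.8

Direction: reverse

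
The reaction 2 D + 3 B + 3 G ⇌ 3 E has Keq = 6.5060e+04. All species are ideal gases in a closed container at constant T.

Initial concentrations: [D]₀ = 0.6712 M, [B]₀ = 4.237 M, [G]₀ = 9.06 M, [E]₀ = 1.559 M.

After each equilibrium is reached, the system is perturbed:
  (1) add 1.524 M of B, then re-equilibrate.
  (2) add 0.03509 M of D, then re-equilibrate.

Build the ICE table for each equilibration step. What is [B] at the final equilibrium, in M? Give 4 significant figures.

[B]_eq = 4.702 M

Q₀ = 1.4869e-04 vs Keq = 6.5060e+04 ⇒ Q<K, forward
Step 1:
                    D           B           G           E
  init         0.6712       4.237        9.06       1.559
  Δ           -0.6711      -1.007      -1.007       1.007
  eq       1.2142e-04        3.23       8.053       2.566
  solve Keq expr → x = 0.3355; check Q = 6.5060e+04
Then add 1.524 M of B.
Step 2:
                    D           B           G           E
  init     1.2142e-04       4.754       8.053       2.566
  Δ       -5.3410e-05 -8.0115e-05 -8.0115e-05  8.0115e-05
  eq       6.8008e-05       4.754       8.053       2.566
  solve Keq expr → x = 2.6705e-05; check Q = 6.5060e+04
Then add 0.03509 M of D.
Step 3:
                    D           B           G           E
  init        0.03516       4.754       8.053       2.566
  Δ          -0.03509    -0.05263    -0.05263     0.05263
  eq       7.1996e-05       4.702       8.001       2.618
  solve Keq expr → x = 0.01754; check Q = 6.5060e+04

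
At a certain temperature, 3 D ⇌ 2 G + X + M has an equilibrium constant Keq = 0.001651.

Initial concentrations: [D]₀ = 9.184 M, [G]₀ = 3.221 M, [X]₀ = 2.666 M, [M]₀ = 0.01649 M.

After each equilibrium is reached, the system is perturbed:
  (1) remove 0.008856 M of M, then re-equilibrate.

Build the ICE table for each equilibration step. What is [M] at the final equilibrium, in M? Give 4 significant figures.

Q₀ = 5.8880e-04 vs Keq = 0.001651 ⇒ Q<K, forward
Step 1:
                   D          G          X          M
  Initial      9.184      3.221      2.666    0.01649
  Change    -0.07999    0.05333    0.02666    0.02666
  Equil        9.104      3.274      2.693    0.04315
  solve Keq expr → x = 0.02666; check Q = 0.001651
Then remove 0.008856 M of M.
Step 2:
                   D          G          X          M
  Initial      9.104      3.274      2.693     0.0343
  Change    -0.02393    0.01595   0.007977   0.007977
  Equil         9.08       3.29      2.701    0.04227
  solve Keq expr → x = 0.007977; check Q = 0.001651

[M]_eq = 0.04227 M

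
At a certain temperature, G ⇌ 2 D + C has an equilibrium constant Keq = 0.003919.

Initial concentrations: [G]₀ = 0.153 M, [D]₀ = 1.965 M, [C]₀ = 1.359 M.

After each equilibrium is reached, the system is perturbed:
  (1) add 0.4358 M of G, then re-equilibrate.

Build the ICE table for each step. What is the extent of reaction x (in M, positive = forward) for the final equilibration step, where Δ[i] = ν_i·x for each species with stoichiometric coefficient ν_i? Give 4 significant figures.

x = 0.008441 M

Q₀ = 34.3 vs Keq = 0.003919 ⇒ Q>K, reverse
Step 1:
                  G         D         C
  I           0.153     1.965     1.359
  C          0.9326    -1.865   -0.9326
  E           1.086   0.09988    0.4264
  solve Keq expr → x = -0.9326; check Q = 0.003919
Then add 0.4358 M of G.
Step 2:
                  G         D         C
  I           1.521   0.09988    0.4264
  C       -0.008441   0.01688  0.008441
  E           1.513    0.1168    0.4349
  solve Keq expr → x = 0.008441; check Q = 0.003919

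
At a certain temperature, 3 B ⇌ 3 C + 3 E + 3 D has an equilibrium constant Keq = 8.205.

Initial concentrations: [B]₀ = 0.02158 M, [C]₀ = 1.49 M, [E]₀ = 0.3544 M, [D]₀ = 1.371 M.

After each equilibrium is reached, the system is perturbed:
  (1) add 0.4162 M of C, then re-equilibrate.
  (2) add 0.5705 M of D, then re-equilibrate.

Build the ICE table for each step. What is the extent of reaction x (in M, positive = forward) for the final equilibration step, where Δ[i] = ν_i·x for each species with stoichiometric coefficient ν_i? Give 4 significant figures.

x = -0.01085 M

Q₀ = 3.7757e+04 vs Keq = 8.205 ⇒ Q>K, reverse
Step 1:
                    B           C           E           D
  I           0.02158        1.49      0.3544       1.371
  C            0.1472     -0.1472     -0.1472     -0.1472
  E            0.1688       1.343      0.2072       1.224
  solve Keq expr → x = -0.04907; check Q = 8.205
Then add 0.4162 M of C.
Step 2:
                    B           C           E           D
  I            0.1688       1.759      0.2072       1.224
  C           0.02237    -0.02237    -0.02237    -0.02237
  E            0.1912       1.737      0.1848       1.201
  solve Keq expr → x = -0.007458; check Q = 8.205
Then add 0.5705 M of D.
Step 3:
                    B           C           E           D
  I            0.1912       1.737      0.1848       1.772
  C           0.03256    -0.03256    -0.03256    -0.03256
  E            0.2237       1.704      0.1522       1.739
  solve Keq expr → x = -0.01085; check Q = 8.205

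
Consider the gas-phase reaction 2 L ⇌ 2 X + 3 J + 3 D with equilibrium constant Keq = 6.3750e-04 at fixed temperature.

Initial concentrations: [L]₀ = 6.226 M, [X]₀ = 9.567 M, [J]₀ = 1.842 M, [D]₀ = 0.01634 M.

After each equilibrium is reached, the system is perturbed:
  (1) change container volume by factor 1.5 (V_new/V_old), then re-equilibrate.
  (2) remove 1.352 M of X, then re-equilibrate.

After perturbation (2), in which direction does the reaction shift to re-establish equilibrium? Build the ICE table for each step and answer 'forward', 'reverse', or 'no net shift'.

Direction: forward

Q₀ = 6.4381e-05 vs Keq = 6.3750e-04 ⇒ Q<K, forward
Step 1:
                    L           X           J           D
  I             6.226       9.567       1.842     0.01634
  C          -0.01222     0.01222     0.01833     0.01833
  E             6.214       9.579        1.86     0.03467
  solve Keq expr → x = 0.006109; check Q = 6.3750e-04
Then change container volume by factor 1.5 (V_new/V_old).
Step 2:
                    L           X           J           D
  I             4.143       6.386        1.24     0.02311
  C          -0.01834     0.01834     0.02751     0.02751
  E             4.124       6.404       1.268     0.05063
  solve Keq expr → x = 0.009171; check Q = 6.3750e-04
Then remove 1.352 M of X.
Step 3:
                    L           X           J           D
  I             4.124       5.052       1.268     0.05063
  C         -0.005463    0.005463    0.008195    0.008195
  E             4.119       5.058       1.276     0.05882
  solve Keq expr → x = 0.002732; check Q = 6.3750e-04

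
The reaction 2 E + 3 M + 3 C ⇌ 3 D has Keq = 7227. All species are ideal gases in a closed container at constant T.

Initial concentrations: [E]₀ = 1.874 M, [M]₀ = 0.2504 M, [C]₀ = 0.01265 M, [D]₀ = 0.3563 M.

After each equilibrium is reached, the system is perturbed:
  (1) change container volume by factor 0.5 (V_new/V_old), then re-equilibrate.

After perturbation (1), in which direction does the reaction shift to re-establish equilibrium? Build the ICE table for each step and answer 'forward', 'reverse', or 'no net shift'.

Q₀ = 4.0526e+05 vs Keq = 7227 ⇒ Q>K, reverse
Step 1:
                  E         M         C         D
  I           1.874    0.2504   0.01265    0.3563
  C         0.01825   0.02738   0.02738  -0.02738
  E           1.892    0.2778   0.04003    0.3289
  solve Keq expr → x = -0.009127; check Q = 7227
Then change container volume by factor 0.5 (V_new/V_old).
Step 2:
                  E         M         C         D
  I           3.785    0.5556   0.08006    0.6578
  C        -0.03337  -0.05006  -0.05006   0.05006
  E           3.751    0.5055      0.03    0.7079
  solve Keq expr → x = 0.01669; check Q = 7227

Direction: forward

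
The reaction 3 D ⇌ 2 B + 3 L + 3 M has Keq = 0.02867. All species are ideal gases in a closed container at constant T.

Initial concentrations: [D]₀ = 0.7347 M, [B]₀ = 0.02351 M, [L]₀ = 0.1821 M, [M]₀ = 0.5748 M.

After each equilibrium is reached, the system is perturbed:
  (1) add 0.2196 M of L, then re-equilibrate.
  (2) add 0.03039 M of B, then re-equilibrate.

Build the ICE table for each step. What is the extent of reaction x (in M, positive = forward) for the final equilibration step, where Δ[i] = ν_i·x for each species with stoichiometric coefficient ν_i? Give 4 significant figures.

x = -0.005089 M

Q₀ = 1.5983e-06 vs Keq = 0.02867 ⇒ Q<K, forward
Step 1:
                    D           B           L           M
  I            0.7347     0.02351      0.1821      0.5748
  C           -0.2796      0.1864      0.2796      0.2796
  E            0.4551      0.2099      0.4617      0.8544
  solve Keq expr → x = 0.09319; check Q = 0.02867
Then add 0.2196 M of L.
Step 2:
                    D           B           L           M
  I            0.4551      0.2099      0.6813      0.8544
  C            0.0545    -0.03633     -0.0545     -0.0545
  E            0.5096      0.1736      0.6268      0.7999
  solve Keq expr → x = -0.01817; check Q = 0.02867
Then add 0.03039 M of B.
Step 3:
                    D           B           L           M
  I            0.5096      0.2039      0.6268      0.7999
  C           0.01527    -0.01018    -0.01527    -0.01527
  E            0.5249      0.1938      0.6115      0.7846
  solve Keq expr → x = -0.005089; check Q = 0.02867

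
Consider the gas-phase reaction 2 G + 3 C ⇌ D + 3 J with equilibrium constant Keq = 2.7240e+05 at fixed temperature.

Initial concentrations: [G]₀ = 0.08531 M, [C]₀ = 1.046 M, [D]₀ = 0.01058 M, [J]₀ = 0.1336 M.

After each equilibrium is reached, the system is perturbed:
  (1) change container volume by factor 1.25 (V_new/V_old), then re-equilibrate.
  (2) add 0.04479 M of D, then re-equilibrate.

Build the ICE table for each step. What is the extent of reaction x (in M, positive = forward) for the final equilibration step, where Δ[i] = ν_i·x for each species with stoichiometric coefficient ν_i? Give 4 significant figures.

x = -1.2974e-05 M

Q₀ = 0.003029 vs Keq = 2.7240e+05 ⇒ Q<K, forward
Step 1:
                    G           C           D           J
  I           0.08531       1.046     0.01058      0.1336
  C          -0.08524     -0.1279     0.04262      0.1279
  E        6.7161e-05      0.9181      0.0532      0.2615
  solve Keq expr → x = 0.04262; check Q = 2.7240e+05
Then change container volume by factor 1.25 (V_new/V_old).
Step 2:
                    G           C           D           J
  I        5.3729e-05      0.7345     0.04256      0.2092
  C        6.3343e-06  9.5015e-06 -3.1672e-06 -9.5015e-06
  E        6.0063e-05      0.7345     0.04256      0.2092
  solve Keq expr → x = -3.1672e-06; check Q = 2.7240e+05
Then add 0.04479 M of D.
Step 3:
                    G           C           D           J
  I        6.0063e-05      0.7345     0.08735      0.2092
  C        2.5948e-05  3.8922e-05 -1.2974e-05 -3.8922e-05
  E        8.6011e-05      0.7346     0.08733      0.2091
  solve Keq expr → x = -1.2974e-05; check Q = 2.7240e+05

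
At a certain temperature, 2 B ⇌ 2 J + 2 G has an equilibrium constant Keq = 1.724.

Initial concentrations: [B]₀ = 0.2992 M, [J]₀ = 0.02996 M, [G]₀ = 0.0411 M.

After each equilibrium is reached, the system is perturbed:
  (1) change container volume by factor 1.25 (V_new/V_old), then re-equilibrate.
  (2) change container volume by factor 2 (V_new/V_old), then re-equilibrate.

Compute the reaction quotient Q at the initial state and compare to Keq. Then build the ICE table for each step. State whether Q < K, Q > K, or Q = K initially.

Q₀ = 1.6937e-05 vs Keq = 1.724 ⇒ Q<K, forward
Step 1:
                   B          J          G
  Initial     0.2992    0.02996     0.0411
  Change      -0.241      0.241      0.241
  Equil      0.05821     0.2709     0.2821
  solve Keq expr → x = 0.1205; check Q = 1.724
Then change container volume by factor 1.25 (V_new/V_old).
Step 2:
                   B          J          G
  Initial    0.04657     0.2168     0.2257
  Change   -0.006939   0.006939   0.006939
  Equil      0.03963     0.2237     0.2326
  solve Keq expr → x = 0.003469; check Q = 1.724
Then change container volume by factor 2 (V_new/V_old).
Step 3:
                   B          J          G
  Initial    0.01981     0.1118     0.1163
  Change   -0.008395   0.008395   0.008395
  Equil      0.01142     0.1202     0.1247
  solve Keq expr → x = 0.004198; check Q = 1.724

Q₀ = 1.6937e-05; Q < K (proceeds forward)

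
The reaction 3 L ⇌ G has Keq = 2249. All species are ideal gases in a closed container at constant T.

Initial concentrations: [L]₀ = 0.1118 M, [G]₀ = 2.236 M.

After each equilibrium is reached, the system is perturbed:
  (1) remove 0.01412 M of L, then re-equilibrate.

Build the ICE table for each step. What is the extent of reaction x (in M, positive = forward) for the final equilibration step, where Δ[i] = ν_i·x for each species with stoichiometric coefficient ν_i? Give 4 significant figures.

x = -0.004683 M

Q₀ = 1600 vs Keq = 2249 ⇒ Q<K, forward
Step 1:
                    L           G
  Initial      0.1118       2.236
  Change     -0.01193    0.003978
  Equil       0.09987        2.24
  solve Keq expr → x = 0.003978; check Q = 2249
Then remove 0.01412 M of L.
Step 2:
                    L           G
  Initial     0.08575        2.24
  Change      0.01405   -0.004683
  Equil        0.0998       2.235
  solve Keq expr → x = -0.004683; check Q = 2249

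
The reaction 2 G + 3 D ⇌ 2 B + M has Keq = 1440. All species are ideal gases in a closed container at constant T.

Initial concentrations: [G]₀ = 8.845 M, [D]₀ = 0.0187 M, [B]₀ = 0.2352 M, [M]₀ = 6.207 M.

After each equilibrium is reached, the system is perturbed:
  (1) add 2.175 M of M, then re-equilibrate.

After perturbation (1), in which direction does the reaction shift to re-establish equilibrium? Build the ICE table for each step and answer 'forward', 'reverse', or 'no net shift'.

Direction: reverse

Q₀ = 671.2 vs Keq = 1440 ⇒ Q<K, forward
Step 1:
                    G           D           B           M
  I             8.845      0.0187      0.2352       6.207
  C         -0.002724   -0.004085    0.002724    0.001362
  E             8.842     0.01461      0.2379       6.208
  solve Keq expr → x = 0.001362; check Q = 1440
Then add 2.175 M of M.
Step 2:
                    G           D           B           M
  I             8.842     0.01461      0.2379       8.383
  C        9.9489e-04    0.001492 -9.9489e-04 -4.9745e-04
  E             8.843     0.01611      0.2369       8.383
  solve Keq expr → x = -4.9745e-04; check Q = 1440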